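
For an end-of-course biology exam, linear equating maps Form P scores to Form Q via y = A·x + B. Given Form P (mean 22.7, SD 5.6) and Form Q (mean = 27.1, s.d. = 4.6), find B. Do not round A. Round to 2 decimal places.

8.45

A = SD_Y / SD_X = 4.6 / 5.6 = 0.821429
B = M_Y − A·M_X = 27.1 − 0.821429 × 22.7 = 8.45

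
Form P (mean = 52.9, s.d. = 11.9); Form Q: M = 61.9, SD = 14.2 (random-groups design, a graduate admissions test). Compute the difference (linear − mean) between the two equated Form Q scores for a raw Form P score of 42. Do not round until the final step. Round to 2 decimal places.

Mean-equated: 42 + (61.9 − 52.9) = 51.00
Linear-equated: (14.2/11.9)(42 − 52.9) + 61.9 = 48.893
Difference = 48.893 − 51.00 = -2.11

-2.11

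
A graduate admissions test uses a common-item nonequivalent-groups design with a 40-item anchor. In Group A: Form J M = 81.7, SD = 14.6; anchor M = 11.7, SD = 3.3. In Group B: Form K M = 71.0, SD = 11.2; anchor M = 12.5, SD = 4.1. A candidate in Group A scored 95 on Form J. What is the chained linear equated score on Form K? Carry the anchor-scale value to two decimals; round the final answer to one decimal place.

Form J → anchor (Group A): v = (3.3/14.6)(95 − 81.7) + 11.7 = 14.71
anchor → Form K (Group B): y = (11.2/4.1)(14.71 − 12.5) + 71.0 = 77.0

77.0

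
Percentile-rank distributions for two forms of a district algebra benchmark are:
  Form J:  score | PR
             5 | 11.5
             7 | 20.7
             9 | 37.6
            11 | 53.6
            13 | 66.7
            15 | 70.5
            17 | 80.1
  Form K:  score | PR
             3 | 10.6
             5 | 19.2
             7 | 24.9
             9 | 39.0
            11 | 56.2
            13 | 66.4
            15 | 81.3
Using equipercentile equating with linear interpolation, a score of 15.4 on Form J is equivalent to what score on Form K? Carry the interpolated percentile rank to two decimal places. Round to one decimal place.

13.8

PR of 15.4 on Form J: 70.5 + (15.4 − 15)/(17 − 15) × (80.1 − 70.5) = 72.42
On Form K, PR 72.42 falls between score 13 (PR 66.4) and 15 (PR 81.3).
Interpolate: 13 + (72.42 − 66.4)/(81.3 − 66.4) × (15 − 13) = 13.8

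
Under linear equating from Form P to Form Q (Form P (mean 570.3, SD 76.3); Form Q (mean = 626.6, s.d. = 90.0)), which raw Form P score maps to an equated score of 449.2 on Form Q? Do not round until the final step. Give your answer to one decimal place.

Invert y = (SD_Y/SD_X)(x − M_X) + M_Y:
x = (SD_X/SD_Y)(y − M_Y) + M_X = (76.3/90.0)(449.2 − 626.6) + 570.3
x = 0.847778 × -177.400 + 570.3 = 419.9

419.9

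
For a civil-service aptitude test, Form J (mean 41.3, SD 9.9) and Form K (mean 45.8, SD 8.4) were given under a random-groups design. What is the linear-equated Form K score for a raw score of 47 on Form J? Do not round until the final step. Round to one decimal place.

Linear equating: y = (SD_Y/SD_X)(x − M_X) + M_Y
y = (8.4/9.9)(47 − 41.3) + 45.8
y = 0.848485 × 5.7 + 45.8 = 4.8364 + 45.8 = 50.6

50.6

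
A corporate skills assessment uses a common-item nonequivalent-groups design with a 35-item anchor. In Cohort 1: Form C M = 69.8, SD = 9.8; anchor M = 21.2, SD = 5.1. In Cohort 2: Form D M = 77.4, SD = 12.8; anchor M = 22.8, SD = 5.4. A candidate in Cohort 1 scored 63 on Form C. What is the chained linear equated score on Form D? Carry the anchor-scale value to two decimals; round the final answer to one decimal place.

Form C → anchor (Cohort 1): v = (5.1/9.8)(63 − 69.8) + 21.2 = 17.66
anchor → Form D (Cohort 2): y = (12.8/5.4)(17.66 − 22.8) + 77.4 = 65.2

65.2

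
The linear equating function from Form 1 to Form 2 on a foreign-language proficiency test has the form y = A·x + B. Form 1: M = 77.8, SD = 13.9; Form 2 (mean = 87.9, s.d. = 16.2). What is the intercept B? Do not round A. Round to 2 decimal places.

A = SD_Y / SD_X = 16.2 / 13.9 = 1.165468
B = M_Y − A·M_X = 87.9 − 1.165468 × 77.8 = -2.77

-2.77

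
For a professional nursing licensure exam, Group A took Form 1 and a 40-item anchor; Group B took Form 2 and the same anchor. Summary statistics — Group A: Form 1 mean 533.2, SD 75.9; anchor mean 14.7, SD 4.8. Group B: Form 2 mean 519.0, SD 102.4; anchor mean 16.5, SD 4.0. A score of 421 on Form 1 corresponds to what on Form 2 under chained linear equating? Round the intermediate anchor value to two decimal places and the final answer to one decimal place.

291.2

Form 1 → anchor (Group A): v = (4.8/75.9)(421 − 533.2) + 14.7 = 7.60
anchor → Form 2 (Group B): y = (102.4/4.0)(7.60 − 16.5) + 519.0 = 291.2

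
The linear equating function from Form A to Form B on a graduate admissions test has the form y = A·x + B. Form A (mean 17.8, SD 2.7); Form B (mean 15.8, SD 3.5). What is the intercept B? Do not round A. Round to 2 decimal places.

A = SD_Y / SD_X = 3.5 / 2.7 = 1.296296
B = M_Y − A·M_X = 15.8 − 1.296296 × 17.8 = -7.27

-7.27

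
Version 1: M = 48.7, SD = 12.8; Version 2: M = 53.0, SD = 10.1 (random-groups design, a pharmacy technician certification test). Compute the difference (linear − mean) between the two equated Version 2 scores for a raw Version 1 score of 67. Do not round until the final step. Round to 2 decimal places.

-3.86

Mean-equated: 67 + (53.0 − 48.7) = 71.30
Linear-equated: (10.1/12.8)(67 − 48.7) + 53.0 = 67.440
Difference = 67.440 − 71.30 = -3.86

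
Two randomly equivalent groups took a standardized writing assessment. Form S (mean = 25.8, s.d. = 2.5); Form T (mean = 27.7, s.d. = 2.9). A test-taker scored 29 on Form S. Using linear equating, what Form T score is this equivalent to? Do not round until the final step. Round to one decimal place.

Linear equating: y = (SD_Y/SD_X)(x − M_X) + M_Y
y = (2.9/2.5)(29 − 25.8) + 27.7
y = 1.160000 × 3.2 + 27.7 = 3.7120 + 27.7 = 31.4

31.4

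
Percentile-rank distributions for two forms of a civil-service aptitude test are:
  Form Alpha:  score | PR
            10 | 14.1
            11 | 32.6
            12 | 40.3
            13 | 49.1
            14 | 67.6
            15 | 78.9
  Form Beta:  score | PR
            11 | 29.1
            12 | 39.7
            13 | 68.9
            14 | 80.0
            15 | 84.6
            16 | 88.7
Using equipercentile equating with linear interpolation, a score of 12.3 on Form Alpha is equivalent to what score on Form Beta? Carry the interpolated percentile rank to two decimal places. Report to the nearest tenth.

12.1

PR of 12.3 on Form Alpha: 40.3 + (12.3 − 12)/(13 − 12) × (49.1 − 40.3) = 42.94
On Form Beta, PR 42.94 falls between score 12 (PR 39.7) and 13 (PR 68.9).
Interpolate: 12 + (42.94 − 39.7)/(68.9 − 39.7) × (13 − 12) = 12.1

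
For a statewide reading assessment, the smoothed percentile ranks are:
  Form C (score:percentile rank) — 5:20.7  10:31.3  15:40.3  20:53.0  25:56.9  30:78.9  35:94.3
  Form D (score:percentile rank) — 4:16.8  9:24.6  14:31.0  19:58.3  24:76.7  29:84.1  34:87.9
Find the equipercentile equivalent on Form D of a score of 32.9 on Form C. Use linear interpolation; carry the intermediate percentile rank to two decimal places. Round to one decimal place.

33.9

PR of 32.9 on Form C: 78.9 + (32.9 − 30)/(35 − 30) × (94.3 − 78.9) = 87.83
On Form D, PR 87.83 falls between score 29 (PR 84.1) and 34 (PR 87.9).
Interpolate: 29 + (87.83 − 84.1)/(87.9 − 84.1) × (34 − 29) = 33.9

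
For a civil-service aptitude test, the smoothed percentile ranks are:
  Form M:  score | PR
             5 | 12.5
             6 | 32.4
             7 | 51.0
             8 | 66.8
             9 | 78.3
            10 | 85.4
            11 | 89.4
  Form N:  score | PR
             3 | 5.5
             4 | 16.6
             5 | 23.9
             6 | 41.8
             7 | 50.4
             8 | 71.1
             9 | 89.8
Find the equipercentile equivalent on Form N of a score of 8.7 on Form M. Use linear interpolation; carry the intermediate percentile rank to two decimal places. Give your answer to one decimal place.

PR of 8.7 on Form M: 66.8 + (8.7 − 8)/(9 − 8) × (78.3 − 66.8) = 74.85
On Form N, PR 74.85 falls between score 8 (PR 71.1) and 9 (PR 89.8).
Interpolate: 8 + (74.85 − 71.1)/(89.8 − 71.1) × (9 − 8) = 8.2

8.2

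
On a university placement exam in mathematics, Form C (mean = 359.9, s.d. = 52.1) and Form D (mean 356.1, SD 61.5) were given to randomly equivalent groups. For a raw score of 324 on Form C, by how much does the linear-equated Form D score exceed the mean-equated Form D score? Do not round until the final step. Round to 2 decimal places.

Mean-equated: 324 + (356.1 − 359.9) = 320.20
Linear-equated: (61.5/52.1)(324 − 359.9) + 356.1 = 313.723
Difference = 313.723 − 320.20 = -6.48

-6.48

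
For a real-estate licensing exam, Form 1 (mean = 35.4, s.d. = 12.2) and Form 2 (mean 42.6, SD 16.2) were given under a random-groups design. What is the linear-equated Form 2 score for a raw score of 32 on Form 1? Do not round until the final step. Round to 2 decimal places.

38.09

Linear equating: y = (SD_Y/SD_X)(x − M_X) + M_Y
y = (16.2/12.2)(32 − 35.4) + 42.6
y = 1.327869 × -3.4 + 42.6 = -4.5148 + 42.6 = 38.09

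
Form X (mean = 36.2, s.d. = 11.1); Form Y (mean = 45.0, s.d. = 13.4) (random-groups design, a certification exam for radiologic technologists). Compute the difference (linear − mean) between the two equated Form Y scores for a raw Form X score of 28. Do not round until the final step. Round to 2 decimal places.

-1.70

Mean-equated: 28 + (45.0 − 36.2) = 36.80
Linear-equated: (13.4/11.1)(28 − 36.2) + 45.0 = 35.101
Difference = 35.101 − 36.80 = -1.70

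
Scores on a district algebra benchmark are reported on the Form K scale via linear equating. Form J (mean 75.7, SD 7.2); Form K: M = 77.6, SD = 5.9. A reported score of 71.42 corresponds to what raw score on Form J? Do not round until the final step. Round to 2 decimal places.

68.16

Invert y = (SD_Y/SD_X)(x − M_X) + M_Y:
x = (SD_X/SD_Y)(y − M_Y) + M_X = (7.2/5.9)(71.42 − 77.6) + 75.7
x = 1.220339 × -6.180 + 75.7 = 68.16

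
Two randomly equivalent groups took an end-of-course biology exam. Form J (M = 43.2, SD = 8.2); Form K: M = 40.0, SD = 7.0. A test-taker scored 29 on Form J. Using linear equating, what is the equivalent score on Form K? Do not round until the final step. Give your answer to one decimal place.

27.9

Linear equating: y = (SD_Y/SD_X)(x − M_X) + M_Y
y = (7.0/8.2)(29 − 43.2) + 40.0
y = 0.853659 × -14.2 + 40.0 = -12.1220 + 40.0 = 27.9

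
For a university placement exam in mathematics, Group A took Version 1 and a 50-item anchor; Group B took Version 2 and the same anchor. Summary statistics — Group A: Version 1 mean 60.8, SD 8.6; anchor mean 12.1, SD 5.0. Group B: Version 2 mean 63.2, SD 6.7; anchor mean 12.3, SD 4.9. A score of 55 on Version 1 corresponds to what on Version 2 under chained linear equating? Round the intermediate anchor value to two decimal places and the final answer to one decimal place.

58.3

Version 1 → anchor (Group A): v = (5.0/8.6)(55 − 60.8) + 12.1 = 8.73
anchor → Version 2 (Group B): y = (6.7/4.9)(8.73 − 12.3) + 63.2 = 58.3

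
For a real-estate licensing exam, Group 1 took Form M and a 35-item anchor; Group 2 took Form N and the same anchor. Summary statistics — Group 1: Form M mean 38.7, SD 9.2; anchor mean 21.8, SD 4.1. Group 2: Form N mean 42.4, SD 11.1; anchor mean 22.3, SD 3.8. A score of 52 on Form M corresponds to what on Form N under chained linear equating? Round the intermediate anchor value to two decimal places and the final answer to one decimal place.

58.3

Form M → anchor (Group 1): v = (4.1/9.2)(52 − 38.7) + 21.8 = 27.73
anchor → Form N (Group 2): y = (11.1/3.8)(27.73 − 22.3) + 42.4 = 58.3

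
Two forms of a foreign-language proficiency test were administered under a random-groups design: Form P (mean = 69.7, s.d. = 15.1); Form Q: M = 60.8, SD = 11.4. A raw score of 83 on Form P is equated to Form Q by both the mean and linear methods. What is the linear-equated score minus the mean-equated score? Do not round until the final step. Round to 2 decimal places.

Mean-equated: 83 + (60.8 − 69.7) = 74.10
Linear-equated: (11.4/15.1)(83 − 69.7) + 60.8 = 70.841
Difference = 70.841 − 74.10 = -3.26

-3.26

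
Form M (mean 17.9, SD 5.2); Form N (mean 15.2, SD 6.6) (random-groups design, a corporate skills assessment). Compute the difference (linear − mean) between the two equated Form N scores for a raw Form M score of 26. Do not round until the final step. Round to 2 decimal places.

Mean-equated: 26 + (15.2 − 17.9) = 23.30
Linear-equated: (6.6/5.2)(26 − 17.9) + 15.2 = 25.481
Difference = 25.481 − 23.30 = 2.18

2.18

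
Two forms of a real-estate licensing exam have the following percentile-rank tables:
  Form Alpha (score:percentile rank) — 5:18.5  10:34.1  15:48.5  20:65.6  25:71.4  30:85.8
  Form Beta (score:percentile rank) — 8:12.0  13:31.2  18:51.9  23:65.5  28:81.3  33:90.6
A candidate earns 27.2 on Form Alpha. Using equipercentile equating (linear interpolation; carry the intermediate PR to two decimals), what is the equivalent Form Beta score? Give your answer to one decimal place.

PR of 27.2 on Form Alpha: 71.4 + (27.2 − 25)/(30 − 25) × (85.8 − 71.4) = 77.74
On Form Beta, PR 77.74 falls between score 23 (PR 65.5) and 28 (PR 81.3).
Interpolate: 23 + (77.74 − 65.5)/(81.3 − 65.5) × (28 − 23) = 26.9

26.9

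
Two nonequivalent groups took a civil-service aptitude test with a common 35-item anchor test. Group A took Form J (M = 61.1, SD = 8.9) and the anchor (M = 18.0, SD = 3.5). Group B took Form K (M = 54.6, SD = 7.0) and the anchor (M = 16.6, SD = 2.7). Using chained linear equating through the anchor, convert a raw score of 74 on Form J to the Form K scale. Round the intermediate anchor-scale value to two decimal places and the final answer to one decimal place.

Form J → anchor (Group A): v = (3.5/8.9)(74 − 61.1) + 18.0 = 23.07
anchor → Form K (Group B): y = (7.0/2.7)(23.07 − 16.6) + 54.6 = 71.4

71.4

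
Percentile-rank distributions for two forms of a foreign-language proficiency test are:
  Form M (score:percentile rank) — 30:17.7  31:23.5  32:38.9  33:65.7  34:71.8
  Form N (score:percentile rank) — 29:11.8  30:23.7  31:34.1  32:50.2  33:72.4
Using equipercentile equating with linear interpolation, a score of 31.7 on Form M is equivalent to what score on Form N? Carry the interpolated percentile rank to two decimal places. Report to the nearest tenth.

31.0

PR of 31.7 on Form M: 23.5 + (31.7 − 31)/(32 − 31) × (38.9 − 23.5) = 34.28
On Form N, PR 34.28 falls between score 31 (PR 34.1) and 32 (PR 50.2).
Interpolate: 31 + (34.28 − 34.1)/(50.2 − 34.1) × (32 − 31) = 31.0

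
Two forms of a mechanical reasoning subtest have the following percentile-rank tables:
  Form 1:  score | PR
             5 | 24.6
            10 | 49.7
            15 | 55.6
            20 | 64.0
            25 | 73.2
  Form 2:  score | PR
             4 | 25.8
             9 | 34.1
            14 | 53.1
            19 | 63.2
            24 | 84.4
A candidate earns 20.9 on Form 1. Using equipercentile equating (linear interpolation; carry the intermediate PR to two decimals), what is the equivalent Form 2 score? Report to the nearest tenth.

19.6

PR of 20.9 on Form 1: 64.0 + (20.9 − 20)/(25 − 20) × (73.2 − 64.0) = 65.66
On Form 2, PR 65.66 falls between score 19 (PR 63.2) and 24 (PR 84.4).
Interpolate: 19 + (65.66 − 63.2)/(84.4 − 63.2) × (24 − 19) = 19.6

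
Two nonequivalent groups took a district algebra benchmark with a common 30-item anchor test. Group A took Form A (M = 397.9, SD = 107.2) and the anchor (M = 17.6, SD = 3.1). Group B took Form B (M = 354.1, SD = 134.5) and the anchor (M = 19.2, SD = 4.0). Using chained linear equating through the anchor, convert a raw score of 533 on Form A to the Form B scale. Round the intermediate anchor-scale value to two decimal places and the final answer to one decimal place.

431.8

Form A → anchor (Group A): v = (3.1/107.2)(533 − 397.9) + 17.6 = 21.51
anchor → Form B (Group B): y = (134.5/4.0)(21.51 − 19.2) + 354.1 = 431.8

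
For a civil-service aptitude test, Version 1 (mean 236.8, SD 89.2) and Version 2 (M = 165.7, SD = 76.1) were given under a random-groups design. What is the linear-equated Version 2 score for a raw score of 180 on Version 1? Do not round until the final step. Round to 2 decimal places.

117.24

Linear equating: y = (SD_Y/SD_X)(x − M_X) + M_Y
y = (76.1/89.2)(180 − 236.8) + 165.7
y = 0.853139 × -56.8 + 165.7 = -48.4583 + 165.7 = 117.24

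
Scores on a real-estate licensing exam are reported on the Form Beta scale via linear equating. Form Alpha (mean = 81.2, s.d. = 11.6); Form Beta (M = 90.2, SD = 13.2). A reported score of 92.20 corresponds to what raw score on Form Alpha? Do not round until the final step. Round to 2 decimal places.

Invert y = (SD_Y/SD_X)(x − M_X) + M_Y:
x = (SD_X/SD_Y)(y − M_Y) + M_X = (11.6/13.2)(92.20 − 90.2) + 81.2
x = 0.878788 × 2.000 + 81.2 = 82.96

82.96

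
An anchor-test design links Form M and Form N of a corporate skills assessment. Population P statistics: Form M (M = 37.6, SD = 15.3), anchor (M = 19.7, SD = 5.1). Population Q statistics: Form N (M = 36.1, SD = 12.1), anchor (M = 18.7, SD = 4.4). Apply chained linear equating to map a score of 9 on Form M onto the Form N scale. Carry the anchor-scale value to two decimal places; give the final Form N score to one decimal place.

Form M → anchor (Population P): v = (5.1/15.3)(9 − 37.6) + 19.7 = 10.17
anchor → Form N (Population Q): y = (12.1/4.4)(10.17 − 18.7) + 36.1 = 12.6

12.6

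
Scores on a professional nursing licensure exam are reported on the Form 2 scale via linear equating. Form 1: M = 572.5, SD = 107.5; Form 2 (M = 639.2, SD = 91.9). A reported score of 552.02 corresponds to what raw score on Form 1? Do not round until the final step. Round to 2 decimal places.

Invert y = (SD_Y/SD_X)(x − M_X) + M_Y:
x = (SD_X/SD_Y)(y − M_Y) + M_X = (107.5/91.9)(552.02 − 639.2) + 572.5
x = 1.169750 × -87.180 + 572.5 = 470.52

470.52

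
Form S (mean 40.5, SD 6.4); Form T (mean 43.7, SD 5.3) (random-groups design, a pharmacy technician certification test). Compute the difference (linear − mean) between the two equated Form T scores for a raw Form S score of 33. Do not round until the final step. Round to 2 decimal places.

1.29

Mean-equated: 33 + (43.7 − 40.5) = 36.20
Linear-equated: (5.3/6.4)(33 − 40.5) + 43.7 = 37.489
Difference = 37.489 − 36.20 = 1.29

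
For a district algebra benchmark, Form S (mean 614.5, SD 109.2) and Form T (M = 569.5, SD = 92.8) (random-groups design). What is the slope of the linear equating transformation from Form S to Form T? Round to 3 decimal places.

0.850

A = SD_Y / SD_X = 92.8 / 109.2 = 0.850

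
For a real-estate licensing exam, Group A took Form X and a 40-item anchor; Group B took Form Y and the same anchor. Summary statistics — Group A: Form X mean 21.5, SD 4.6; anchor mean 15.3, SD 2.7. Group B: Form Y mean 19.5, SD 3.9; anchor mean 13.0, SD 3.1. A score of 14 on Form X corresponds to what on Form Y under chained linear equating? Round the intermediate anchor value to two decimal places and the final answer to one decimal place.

16.9

Form X → anchor (Group A): v = (2.7/4.6)(14 − 21.5) + 15.3 = 10.90
anchor → Form Y (Group B): y = (3.9/3.1)(10.90 − 13.0) + 19.5 = 16.9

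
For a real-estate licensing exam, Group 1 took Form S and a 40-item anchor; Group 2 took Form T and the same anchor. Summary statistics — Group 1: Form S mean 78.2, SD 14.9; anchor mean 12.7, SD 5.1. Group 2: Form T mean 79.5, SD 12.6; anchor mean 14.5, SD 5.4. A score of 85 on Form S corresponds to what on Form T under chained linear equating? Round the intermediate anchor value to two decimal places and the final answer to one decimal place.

80.7

Form S → anchor (Group 1): v = (5.1/14.9)(85 − 78.2) + 12.7 = 15.03
anchor → Form T (Group 2): y = (12.6/5.4)(15.03 − 14.5) + 79.5 = 80.7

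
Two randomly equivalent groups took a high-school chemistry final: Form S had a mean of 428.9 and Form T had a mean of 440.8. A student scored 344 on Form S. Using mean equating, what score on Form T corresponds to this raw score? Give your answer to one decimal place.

Mean equating: y = x + (M_Y − M_X) = 344 + (440.8 − 428.9) = 355.9

355.9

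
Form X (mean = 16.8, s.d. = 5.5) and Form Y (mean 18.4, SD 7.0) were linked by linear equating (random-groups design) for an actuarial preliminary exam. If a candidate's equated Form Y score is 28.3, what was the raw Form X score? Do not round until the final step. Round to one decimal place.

Invert y = (SD_Y/SD_X)(x − M_X) + M_Y:
x = (SD_X/SD_Y)(y − M_Y) + M_X = (5.5/7.0)(28.3 − 18.4) + 16.8
x = 0.785714 × 9.900 + 16.8 = 24.6

24.6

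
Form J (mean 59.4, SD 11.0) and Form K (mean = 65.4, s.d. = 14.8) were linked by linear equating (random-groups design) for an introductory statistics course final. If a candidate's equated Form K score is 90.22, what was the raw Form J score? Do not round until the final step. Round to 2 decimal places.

77.85

Invert y = (SD_Y/SD_X)(x − M_X) + M_Y:
x = (SD_X/SD_Y)(y − M_Y) + M_X = (11.0/14.8)(90.22 − 65.4) + 59.4
x = 0.743243 × 24.820 + 59.4 = 77.85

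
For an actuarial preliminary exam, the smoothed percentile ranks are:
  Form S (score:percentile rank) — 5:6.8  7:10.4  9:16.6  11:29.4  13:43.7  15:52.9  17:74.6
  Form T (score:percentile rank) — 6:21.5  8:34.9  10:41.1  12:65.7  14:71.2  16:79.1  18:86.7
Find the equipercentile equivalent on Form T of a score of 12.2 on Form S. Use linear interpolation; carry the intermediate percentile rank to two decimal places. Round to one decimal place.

9.0

PR of 12.2 on Form S: 29.4 + (12.2 − 11)/(13 − 11) × (43.7 − 29.4) = 37.98
On Form T, PR 37.98 falls between score 8 (PR 34.9) and 10 (PR 41.1).
Interpolate: 8 + (37.98 − 34.9)/(41.1 − 34.9) × (10 − 8) = 9.0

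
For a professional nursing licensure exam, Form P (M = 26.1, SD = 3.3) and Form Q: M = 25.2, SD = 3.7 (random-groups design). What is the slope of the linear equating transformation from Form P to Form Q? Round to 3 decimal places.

A = SD_Y / SD_X = 3.7 / 3.3 = 1.121

1.121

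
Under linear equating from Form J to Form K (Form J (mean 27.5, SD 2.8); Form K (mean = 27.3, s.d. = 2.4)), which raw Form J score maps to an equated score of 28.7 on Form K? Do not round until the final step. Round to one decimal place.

29.1

Invert y = (SD_Y/SD_X)(x − M_X) + M_Y:
x = (SD_X/SD_Y)(y − M_Y) + M_X = (2.8/2.4)(28.7 − 27.3) + 27.5
x = 1.166667 × 1.400 + 27.5 = 29.1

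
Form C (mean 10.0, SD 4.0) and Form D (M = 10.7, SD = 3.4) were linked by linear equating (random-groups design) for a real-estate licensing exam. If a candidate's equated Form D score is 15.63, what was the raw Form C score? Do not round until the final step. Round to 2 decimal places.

15.80

Invert y = (SD_Y/SD_X)(x − M_X) + M_Y:
x = (SD_X/SD_Y)(y − M_Y) + M_X = (4.0/3.4)(15.63 − 10.7) + 10.0
x = 1.176471 × 4.930 + 10.0 = 15.80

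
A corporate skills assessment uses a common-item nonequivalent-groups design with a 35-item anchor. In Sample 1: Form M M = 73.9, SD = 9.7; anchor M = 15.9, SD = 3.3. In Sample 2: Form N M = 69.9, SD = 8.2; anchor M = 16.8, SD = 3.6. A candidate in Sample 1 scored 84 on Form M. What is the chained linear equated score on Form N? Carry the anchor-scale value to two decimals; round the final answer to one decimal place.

75.7

Form M → anchor (Sample 1): v = (3.3/9.7)(84 − 73.9) + 15.9 = 19.34
anchor → Form N (Sample 2): y = (8.2/3.6)(19.34 − 16.8) + 69.9 = 75.7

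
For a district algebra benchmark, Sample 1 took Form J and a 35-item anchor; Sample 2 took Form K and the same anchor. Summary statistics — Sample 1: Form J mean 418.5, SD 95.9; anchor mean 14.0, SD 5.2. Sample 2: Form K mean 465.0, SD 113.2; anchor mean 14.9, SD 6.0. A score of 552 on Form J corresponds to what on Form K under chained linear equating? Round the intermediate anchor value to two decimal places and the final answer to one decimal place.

584.6

Form J → anchor (Sample 1): v = (5.2/95.9)(552 − 418.5) + 14.0 = 21.24
anchor → Form K (Sample 2): y = (113.2/6.0)(21.24 − 14.9) + 465.0 = 584.6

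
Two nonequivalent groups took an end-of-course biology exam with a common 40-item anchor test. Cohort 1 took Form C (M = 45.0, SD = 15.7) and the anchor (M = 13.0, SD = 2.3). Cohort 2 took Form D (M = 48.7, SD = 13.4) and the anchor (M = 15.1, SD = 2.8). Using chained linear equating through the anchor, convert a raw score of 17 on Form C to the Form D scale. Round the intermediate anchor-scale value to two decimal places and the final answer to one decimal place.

19.0

Form C → anchor (Cohort 1): v = (2.3/15.7)(17 − 45.0) + 13.0 = 8.90
anchor → Form D (Cohort 2): y = (13.4/2.8)(8.90 − 15.1) + 48.7 = 19.0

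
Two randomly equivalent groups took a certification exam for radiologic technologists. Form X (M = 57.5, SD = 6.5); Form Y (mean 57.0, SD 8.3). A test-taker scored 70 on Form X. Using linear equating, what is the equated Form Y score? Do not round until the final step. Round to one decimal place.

73.0

Linear equating: y = (SD_Y/SD_X)(x − M_X) + M_Y
y = (8.3/6.5)(70 − 57.5) + 57.0
y = 1.276923 × 12.5 + 57.0 = 15.9615 + 57.0 = 73.0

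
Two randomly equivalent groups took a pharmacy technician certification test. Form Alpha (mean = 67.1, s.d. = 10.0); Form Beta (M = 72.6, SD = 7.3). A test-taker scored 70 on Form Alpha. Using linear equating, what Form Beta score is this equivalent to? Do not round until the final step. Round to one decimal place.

Linear equating: y = (SD_Y/SD_X)(x − M_X) + M_Y
y = (7.3/10.0)(70 − 67.1) + 72.6
y = 0.730000 × 2.9 + 72.6 = 2.1170 + 72.6 = 74.7

74.7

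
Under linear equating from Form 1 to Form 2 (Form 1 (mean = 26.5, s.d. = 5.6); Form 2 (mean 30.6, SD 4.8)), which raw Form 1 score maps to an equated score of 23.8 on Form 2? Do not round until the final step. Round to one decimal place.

18.6

Invert y = (SD_Y/SD_X)(x − M_X) + M_Y:
x = (SD_X/SD_Y)(y − M_Y) + M_X = (5.6/4.8)(23.8 − 30.6) + 26.5
x = 1.166667 × -6.800 + 26.5 = 18.6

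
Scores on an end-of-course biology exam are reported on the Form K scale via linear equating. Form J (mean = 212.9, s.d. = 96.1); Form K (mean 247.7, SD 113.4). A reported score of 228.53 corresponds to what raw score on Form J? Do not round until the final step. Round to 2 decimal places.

196.65

Invert y = (SD_Y/SD_X)(x − M_X) + M_Y:
x = (SD_X/SD_Y)(y − M_Y) + M_X = (96.1/113.4)(228.53 − 247.7) + 212.9
x = 0.847443 × -19.170 + 212.9 = 196.65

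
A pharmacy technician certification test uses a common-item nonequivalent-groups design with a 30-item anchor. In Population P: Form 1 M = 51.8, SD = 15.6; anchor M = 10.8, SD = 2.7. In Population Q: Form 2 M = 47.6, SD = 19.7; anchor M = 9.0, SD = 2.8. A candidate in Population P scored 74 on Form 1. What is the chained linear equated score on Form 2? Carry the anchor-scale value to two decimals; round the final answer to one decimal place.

87.3

Form 1 → anchor (Population P): v = (2.7/15.6)(74 − 51.8) + 10.8 = 14.64
anchor → Form 2 (Population Q): y = (19.7/2.8)(14.64 − 9.0) + 47.6 = 87.3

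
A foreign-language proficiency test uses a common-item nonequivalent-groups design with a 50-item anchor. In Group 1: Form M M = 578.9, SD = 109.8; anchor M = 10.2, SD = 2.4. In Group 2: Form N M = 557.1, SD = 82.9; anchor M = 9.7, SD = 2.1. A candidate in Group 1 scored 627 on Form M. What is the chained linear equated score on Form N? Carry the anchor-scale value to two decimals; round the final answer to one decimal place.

618.3

Form M → anchor (Group 1): v = (2.4/109.8)(627 − 578.9) + 10.2 = 11.25
anchor → Form N (Group 2): y = (82.9/2.1)(11.25 − 9.7) + 557.1 = 618.3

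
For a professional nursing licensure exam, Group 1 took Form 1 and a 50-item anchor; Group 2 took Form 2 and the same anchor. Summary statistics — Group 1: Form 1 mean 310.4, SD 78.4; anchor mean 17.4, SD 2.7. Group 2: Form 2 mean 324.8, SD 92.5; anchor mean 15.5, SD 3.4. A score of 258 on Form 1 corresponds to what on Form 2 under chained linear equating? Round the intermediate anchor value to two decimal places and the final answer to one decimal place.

Form 1 → anchor (Group 1): v = (2.7/78.4)(258 − 310.4) + 17.4 = 15.60
anchor → Form 2 (Group 2): y = (92.5/3.4)(15.60 − 15.5) + 324.8 = 327.5

327.5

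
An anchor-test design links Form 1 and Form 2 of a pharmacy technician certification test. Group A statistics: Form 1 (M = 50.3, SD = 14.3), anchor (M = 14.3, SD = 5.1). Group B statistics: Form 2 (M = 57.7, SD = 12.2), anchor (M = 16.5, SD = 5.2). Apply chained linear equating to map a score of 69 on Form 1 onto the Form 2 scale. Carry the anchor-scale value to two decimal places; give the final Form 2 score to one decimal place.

Form 1 → anchor (Group A): v = (5.1/14.3)(69 − 50.3) + 14.3 = 20.97
anchor → Form 2 (Group B): y = (12.2/5.2)(20.97 − 16.5) + 57.7 = 68.2

68.2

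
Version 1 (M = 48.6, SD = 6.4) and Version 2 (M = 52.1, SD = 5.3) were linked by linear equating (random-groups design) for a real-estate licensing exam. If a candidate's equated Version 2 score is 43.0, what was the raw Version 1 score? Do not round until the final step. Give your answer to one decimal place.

37.6

Invert y = (SD_Y/SD_X)(x − M_X) + M_Y:
x = (SD_X/SD_Y)(y − M_Y) + M_X = (6.4/5.3)(43.0 − 52.1) + 48.6
x = 1.207547 × -9.100 + 48.6 = 37.6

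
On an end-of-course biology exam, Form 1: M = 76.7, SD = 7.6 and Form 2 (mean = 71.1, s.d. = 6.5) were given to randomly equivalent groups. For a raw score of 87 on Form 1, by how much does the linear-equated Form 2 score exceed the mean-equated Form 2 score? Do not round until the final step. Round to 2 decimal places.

Mean-equated: 87 + (71.1 − 76.7) = 81.40
Linear-equated: (6.5/7.6)(87 − 76.7) + 71.1 = 79.909
Difference = 79.909 − 81.40 = -1.49

-1.49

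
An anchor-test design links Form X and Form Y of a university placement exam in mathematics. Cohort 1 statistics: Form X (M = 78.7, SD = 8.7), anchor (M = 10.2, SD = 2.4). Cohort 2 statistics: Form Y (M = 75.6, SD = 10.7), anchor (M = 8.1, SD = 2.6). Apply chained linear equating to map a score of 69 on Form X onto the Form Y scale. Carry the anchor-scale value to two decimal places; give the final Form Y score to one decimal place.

Form X → anchor (Cohort 1): v = (2.4/8.7)(69 − 78.7) + 10.2 = 7.52
anchor → Form Y (Cohort 2): y = (10.7/2.6)(7.52 − 8.1) + 75.6 = 73.2

73.2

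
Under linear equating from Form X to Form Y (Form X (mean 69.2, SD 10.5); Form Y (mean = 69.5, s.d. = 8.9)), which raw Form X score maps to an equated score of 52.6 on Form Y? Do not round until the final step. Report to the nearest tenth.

Invert y = (SD_Y/SD_X)(x − M_X) + M_Y:
x = (SD_X/SD_Y)(y − M_Y) + M_X = (10.5/8.9)(52.6 − 69.5) + 69.2
x = 1.179775 × -16.900 + 69.2 = 49.3

49.3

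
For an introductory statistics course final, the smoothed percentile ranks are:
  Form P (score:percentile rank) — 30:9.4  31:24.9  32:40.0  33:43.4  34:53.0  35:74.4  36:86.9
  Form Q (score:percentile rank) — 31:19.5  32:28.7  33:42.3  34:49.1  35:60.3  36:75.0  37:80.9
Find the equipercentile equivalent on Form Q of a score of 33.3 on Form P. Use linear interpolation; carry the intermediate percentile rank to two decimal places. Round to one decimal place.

33.6

PR of 33.3 on Form P: 43.4 + (33.3 − 33)/(34 − 33) × (53.0 − 43.4) = 46.28
On Form Q, PR 46.28 falls between score 33 (PR 42.3) and 34 (PR 49.1).
Interpolate: 33 + (46.28 − 42.3)/(49.1 − 42.3) × (34 − 33) = 33.6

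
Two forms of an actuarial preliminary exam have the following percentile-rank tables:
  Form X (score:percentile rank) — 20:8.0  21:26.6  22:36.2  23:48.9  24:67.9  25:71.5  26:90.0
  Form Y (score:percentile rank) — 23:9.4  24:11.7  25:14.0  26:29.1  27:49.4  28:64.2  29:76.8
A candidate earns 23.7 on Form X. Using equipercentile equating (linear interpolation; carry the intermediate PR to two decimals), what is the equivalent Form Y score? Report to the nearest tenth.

27.9

PR of 23.7 on Form X: 48.9 + (23.7 − 23)/(24 − 23) × (67.9 − 48.9) = 62.20
On Form Y, PR 62.20 falls between score 27 (PR 49.4) and 28 (PR 64.2).
Interpolate: 27 + (62.20 − 49.4)/(64.2 − 49.4) × (28 − 27) = 27.9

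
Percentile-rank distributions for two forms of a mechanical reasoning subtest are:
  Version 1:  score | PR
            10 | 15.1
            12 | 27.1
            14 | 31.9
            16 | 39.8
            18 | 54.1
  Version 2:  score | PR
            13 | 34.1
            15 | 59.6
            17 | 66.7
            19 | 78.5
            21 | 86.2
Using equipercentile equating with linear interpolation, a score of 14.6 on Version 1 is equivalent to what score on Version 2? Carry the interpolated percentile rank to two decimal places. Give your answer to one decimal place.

13.0

PR of 14.6 on Version 1: 31.9 + (14.6 − 14)/(16 − 14) × (39.8 − 31.9) = 34.27
On Version 2, PR 34.27 falls between score 13 (PR 34.1) and 15 (PR 59.6).
Interpolate: 13 + (34.27 − 34.1)/(59.6 − 34.1) × (15 − 13) = 13.0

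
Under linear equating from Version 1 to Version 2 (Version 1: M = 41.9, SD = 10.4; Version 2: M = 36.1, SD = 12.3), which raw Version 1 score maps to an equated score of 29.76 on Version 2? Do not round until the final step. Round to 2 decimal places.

36.54

Invert y = (SD_Y/SD_X)(x − M_X) + M_Y:
x = (SD_X/SD_Y)(y − M_Y) + M_X = (10.4/12.3)(29.76 − 36.1) + 41.9
x = 0.845528 × -6.340 + 41.9 = 36.54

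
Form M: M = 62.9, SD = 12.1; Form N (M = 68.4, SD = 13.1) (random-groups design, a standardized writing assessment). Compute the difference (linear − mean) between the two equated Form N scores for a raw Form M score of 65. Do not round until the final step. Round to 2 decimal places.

0.17

Mean-equated: 65 + (68.4 − 62.9) = 70.50
Linear-equated: (13.1/12.1)(65 − 62.9) + 68.4 = 70.674
Difference = 70.674 − 70.50 = 0.17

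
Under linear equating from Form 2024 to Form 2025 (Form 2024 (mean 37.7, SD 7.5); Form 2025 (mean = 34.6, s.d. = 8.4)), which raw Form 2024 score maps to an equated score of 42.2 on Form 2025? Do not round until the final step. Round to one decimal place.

44.5

Invert y = (SD_Y/SD_X)(x − M_X) + M_Y:
x = (SD_X/SD_Y)(y − M_Y) + M_X = (7.5/8.4)(42.2 − 34.6) + 37.7
x = 0.892857 × 7.600 + 37.7 = 44.5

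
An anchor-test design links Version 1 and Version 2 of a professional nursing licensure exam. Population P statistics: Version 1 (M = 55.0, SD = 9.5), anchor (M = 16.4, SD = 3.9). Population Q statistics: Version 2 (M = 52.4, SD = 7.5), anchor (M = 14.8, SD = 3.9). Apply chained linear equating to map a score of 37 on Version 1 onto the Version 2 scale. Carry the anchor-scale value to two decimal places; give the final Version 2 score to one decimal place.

41.3

Version 1 → anchor (Population P): v = (3.9/9.5)(37 − 55.0) + 16.4 = 9.01
anchor → Version 2 (Population Q): y = (7.5/3.9)(9.01 − 14.8) + 52.4 = 41.3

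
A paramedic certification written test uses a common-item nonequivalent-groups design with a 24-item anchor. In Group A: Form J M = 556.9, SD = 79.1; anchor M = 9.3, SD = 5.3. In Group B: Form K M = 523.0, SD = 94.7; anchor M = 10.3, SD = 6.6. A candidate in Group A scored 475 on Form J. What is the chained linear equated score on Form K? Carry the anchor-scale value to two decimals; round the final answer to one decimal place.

429.9

Form J → anchor (Group A): v = (5.3/79.1)(475 − 556.9) + 9.3 = 3.81
anchor → Form K (Group B): y = (94.7/6.6)(3.81 − 10.3) + 523.0 = 429.9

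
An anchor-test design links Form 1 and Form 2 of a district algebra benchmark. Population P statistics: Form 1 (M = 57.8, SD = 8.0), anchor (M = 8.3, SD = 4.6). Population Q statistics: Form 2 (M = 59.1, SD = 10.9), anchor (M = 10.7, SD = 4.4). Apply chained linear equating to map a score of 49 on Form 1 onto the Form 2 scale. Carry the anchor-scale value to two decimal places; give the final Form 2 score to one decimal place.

40.6

Form 1 → anchor (Population P): v = (4.6/8.0)(49 − 57.8) + 8.3 = 3.24
anchor → Form 2 (Population Q): y = (10.9/4.4)(3.24 − 10.7) + 59.1 = 40.6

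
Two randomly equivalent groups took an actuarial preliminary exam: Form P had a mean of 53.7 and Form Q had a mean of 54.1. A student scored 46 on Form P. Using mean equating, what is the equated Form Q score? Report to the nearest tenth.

Mean equating: y = x + (M_Y − M_X) = 46 + (54.1 − 53.7) = 46.4

46.4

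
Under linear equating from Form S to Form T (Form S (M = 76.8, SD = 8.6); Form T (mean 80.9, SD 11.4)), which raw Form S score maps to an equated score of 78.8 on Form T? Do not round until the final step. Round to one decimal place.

Invert y = (SD_Y/SD_X)(x − M_X) + M_Y:
x = (SD_X/SD_Y)(y − M_Y) + M_X = (8.6/11.4)(78.8 − 80.9) + 76.8
x = 0.754386 × -2.100 + 76.8 = 75.2

75.2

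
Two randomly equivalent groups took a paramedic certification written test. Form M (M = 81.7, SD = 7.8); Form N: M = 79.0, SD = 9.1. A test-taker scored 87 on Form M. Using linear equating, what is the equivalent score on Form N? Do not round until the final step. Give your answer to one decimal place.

Linear equating: y = (SD_Y/SD_X)(x − M_X) + M_Y
y = (9.1/7.8)(87 − 81.7) + 79.0
y = 1.166667 × 5.3 + 79.0 = 6.1833 + 79.0 = 85.2

85.2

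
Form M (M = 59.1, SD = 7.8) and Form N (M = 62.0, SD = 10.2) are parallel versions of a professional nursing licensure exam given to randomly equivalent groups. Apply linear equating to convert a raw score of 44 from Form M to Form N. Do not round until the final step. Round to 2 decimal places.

Linear equating: y = (SD_Y/SD_X)(x − M_X) + M_Y
y = (10.2/7.8)(44 − 59.1) + 62.0
y = 1.307692 × -15.1 + 62.0 = -19.7462 + 62.0 = 42.25

42.25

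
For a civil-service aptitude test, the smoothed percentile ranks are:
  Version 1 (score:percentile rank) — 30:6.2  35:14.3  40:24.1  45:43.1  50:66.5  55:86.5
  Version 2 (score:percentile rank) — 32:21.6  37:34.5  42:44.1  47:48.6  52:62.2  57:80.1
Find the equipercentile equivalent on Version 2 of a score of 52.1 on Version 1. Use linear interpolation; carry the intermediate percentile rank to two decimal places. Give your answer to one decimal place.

55.5

PR of 52.1 on Version 1: 66.5 + (52.1 − 50)/(55 − 50) × (86.5 − 66.5) = 74.90
On Version 2, PR 74.90 falls between score 52 (PR 62.2) and 57 (PR 80.1).
Interpolate: 52 + (74.90 − 62.2)/(80.1 − 62.2) × (57 − 52) = 55.5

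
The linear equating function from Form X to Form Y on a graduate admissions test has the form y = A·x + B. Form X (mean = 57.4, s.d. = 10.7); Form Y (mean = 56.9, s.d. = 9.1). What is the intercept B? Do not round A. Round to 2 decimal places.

8.08

A = SD_Y / SD_X = 9.1 / 10.7 = 0.850467
B = M_Y − A·M_X = 56.9 − 0.850467 × 57.4 = 8.08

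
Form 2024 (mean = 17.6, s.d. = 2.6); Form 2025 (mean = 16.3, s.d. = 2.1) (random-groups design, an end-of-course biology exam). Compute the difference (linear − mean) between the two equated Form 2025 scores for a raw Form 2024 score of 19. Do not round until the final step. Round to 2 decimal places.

Mean-equated: 19 + (16.3 − 17.6) = 17.70
Linear-equated: (2.1/2.6)(19 − 17.6) + 16.3 = 17.431
Difference = 17.431 − 17.70 = -0.27

-0.27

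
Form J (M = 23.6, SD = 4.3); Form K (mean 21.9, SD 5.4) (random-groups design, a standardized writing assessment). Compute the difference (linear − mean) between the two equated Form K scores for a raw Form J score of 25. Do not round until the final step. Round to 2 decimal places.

0.36

Mean-equated: 25 + (21.9 − 23.6) = 23.30
Linear-equated: (5.4/4.3)(25 − 23.6) + 21.9 = 23.658
Difference = 23.658 − 23.30 = 0.36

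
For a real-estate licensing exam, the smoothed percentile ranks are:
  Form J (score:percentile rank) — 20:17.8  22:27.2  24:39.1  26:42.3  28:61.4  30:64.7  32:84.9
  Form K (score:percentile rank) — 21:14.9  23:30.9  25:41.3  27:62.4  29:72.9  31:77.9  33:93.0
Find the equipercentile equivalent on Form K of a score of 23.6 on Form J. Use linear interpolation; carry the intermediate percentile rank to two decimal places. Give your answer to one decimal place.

PR of 23.6 on Form J: 27.2 + (23.6 − 22)/(24 − 22) × (39.1 − 27.2) = 36.72
On Form K, PR 36.72 falls between score 23 (PR 30.9) and 25 (PR 41.3).
Interpolate: 23 + (36.72 − 30.9)/(41.3 − 30.9) × (25 − 23) = 24.1

24.1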